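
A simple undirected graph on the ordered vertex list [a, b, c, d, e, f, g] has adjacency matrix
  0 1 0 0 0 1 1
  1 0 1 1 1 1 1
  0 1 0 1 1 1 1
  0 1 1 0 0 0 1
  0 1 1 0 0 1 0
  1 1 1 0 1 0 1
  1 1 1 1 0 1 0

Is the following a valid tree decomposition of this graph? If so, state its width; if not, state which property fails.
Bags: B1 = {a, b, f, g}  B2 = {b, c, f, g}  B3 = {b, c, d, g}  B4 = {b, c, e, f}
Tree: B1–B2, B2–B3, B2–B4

Yes; width 3.

Every vertex of G appears in some bag (union = {a, b, c, d, e, f, g}); every edge is covered by a bag; and for each vertex v the set of bags containing v is connected in the bag tree. The decomposition is therefore valid. The largest bag has 4 vertices, so the width is 3.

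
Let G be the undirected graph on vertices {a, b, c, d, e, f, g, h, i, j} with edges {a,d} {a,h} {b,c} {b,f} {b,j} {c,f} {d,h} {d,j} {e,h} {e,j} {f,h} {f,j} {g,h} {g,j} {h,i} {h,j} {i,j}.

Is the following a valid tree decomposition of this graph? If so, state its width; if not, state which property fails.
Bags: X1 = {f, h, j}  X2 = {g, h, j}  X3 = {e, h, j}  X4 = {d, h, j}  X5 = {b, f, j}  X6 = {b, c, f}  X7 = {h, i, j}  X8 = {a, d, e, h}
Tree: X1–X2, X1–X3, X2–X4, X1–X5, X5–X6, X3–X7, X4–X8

A tree decomposition must satisfy three properties: every vertex lies in some bag; for every edge, both endpoints lie together in some bag; and for every vertex, the bags containing it form a connected subtree. Here bags containing vertex e are not connected in the tree, so the decomposition is invalid.

No — bags containing vertex e are not connected in the tree.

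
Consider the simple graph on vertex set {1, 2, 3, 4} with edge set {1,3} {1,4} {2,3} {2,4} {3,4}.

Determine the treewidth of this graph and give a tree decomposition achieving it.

Treewidth 2.
Bags: B1 = {1, 3, 4}  B2 = {2, 3, 4}
Tree: B1–B2

Each bag holds 3 vertices, so the decomposition has width 2, which upper-bounds the treewidth. Conversely, {1, 3, 4} is a clique of size 3, and the vertices of any clique must share a bag in every tree decomposition; so some bag has ≥ 3 vertices and tw(G) ≥ 2. Therefore the treewidth is 2.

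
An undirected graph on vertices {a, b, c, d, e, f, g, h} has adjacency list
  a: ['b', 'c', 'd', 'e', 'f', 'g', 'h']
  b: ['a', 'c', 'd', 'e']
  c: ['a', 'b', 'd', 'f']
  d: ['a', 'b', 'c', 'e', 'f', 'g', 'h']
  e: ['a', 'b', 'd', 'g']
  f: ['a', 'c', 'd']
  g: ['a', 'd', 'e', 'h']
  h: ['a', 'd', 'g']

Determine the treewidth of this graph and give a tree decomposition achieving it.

Treewidth 3.
Bags: B1 = {a, d, e, g}  B2 = {a, b, d, e}  B3 = {a, b, c, d}  B4 = {a, d, g, h}  B5 = {a, c, d, f}
Tree: B1–B2, B2–B3, B1–B4, B3–B5

Every bag has size at most 4, so the width is 4 − 1 = 3 and tw(G) ≤ 3. On the other hand G contains the 4-clique {a, d, e, g}. A clique must lie in a single bag of any decomposition, so no decomposition can have width below 3. Hence tw(G) = 3 exactly.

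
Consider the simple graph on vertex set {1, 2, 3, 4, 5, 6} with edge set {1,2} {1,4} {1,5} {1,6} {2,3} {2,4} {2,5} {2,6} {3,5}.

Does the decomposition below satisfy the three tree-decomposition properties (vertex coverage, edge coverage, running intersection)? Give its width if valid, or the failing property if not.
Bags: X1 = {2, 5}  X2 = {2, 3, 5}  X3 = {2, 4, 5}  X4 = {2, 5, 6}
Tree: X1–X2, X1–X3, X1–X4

No — vertex 1 appears in no bag.

A tree decomposition must satisfy three properties: every vertex lies in some bag; for every edge, both endpoints lie together in some bag; and for every vertex, the bags containing it form a connected subtree. Here vertex 1 appears in no bag, so the decomposition is invalid.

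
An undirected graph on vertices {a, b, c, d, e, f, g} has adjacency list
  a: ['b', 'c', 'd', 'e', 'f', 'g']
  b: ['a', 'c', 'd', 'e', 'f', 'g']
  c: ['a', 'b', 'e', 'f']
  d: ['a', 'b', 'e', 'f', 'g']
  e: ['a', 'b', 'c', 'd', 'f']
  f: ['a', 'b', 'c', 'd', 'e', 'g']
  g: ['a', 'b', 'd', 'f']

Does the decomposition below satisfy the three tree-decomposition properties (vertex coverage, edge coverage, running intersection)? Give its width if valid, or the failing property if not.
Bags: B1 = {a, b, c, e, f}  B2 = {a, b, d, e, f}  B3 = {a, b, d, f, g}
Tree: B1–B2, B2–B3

Yes; width 4.

Every vertex of G appears in some bag (union = {a, b, c, d, e, f, g}); every edge is covered by a bag; and for each vertex v the set of bags containing v is connected in the bag tree. The decomposition is therefore valid. The largest bag has 5 vertices, so the width is 4.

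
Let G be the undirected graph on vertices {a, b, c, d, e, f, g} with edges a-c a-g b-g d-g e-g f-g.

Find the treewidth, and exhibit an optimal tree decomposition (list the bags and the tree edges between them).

Treewidth 1.
One such decomposition:
Bags: B1 = {a, g}  B2 = {a, c}  B3 = {e, g}  B4 = {f, g}  B5 = {b, g}  B6 = {d, g}
Tree: B1–B2, B1–B3, B1–B4, B4–B5, B1–B6

Each bag holds 2 vertices, so the decomposition has width 1, which upper-bounds the treewidth. G has an edge, so its treewidth is at least 1. The upper and lower bounds meet at 1, so that is the treewidth.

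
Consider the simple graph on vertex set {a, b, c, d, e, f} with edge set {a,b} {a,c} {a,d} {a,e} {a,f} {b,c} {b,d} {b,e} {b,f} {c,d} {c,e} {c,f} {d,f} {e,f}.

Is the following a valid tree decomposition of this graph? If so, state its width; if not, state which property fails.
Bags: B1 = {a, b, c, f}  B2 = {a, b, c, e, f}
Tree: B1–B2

A tree decomposition must satisfy three properties: every vertex lies in some bag; for every edge, both endpoints lie together in some bag; and for every vertex, the bags containing it form a connected subtree. Here vertex d appears in no bag, so the decomposition is invalid.

No — vertex d appears in no bag.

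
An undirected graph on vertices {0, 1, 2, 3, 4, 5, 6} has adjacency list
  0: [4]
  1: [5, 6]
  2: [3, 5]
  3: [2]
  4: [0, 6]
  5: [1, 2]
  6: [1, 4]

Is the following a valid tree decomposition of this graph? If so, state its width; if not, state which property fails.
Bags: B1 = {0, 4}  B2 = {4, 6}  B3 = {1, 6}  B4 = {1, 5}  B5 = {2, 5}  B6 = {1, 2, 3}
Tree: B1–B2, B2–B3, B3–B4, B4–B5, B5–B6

No — bags containing vertex 1 are not connected in the tree.

A tree decomposition must satisfy three properties: every vertex lies in some bag; for every edge, both endpoints lie together in some bag; and for every vertex, the bags containing it form a connected subtree. Here bags containing vertex 1 are not connected in the tree, so the decomposition is invalid.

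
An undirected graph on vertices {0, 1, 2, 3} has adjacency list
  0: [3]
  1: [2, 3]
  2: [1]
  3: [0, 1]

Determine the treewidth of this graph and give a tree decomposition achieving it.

Treewidth 1.
One such decomposition:
Bags: B1 = {1, 2}  B2 = {1, 3}  B3 = {0, 3}
Tree: B1–B2, B2–B3

Every bag has size at most 2, so the width is 2 − 1 = 1 and tw(G) ≤ 1. G has an edge, so its treewidth is at least 1. The upper and lower bounds meet at 1, so that is the treewidth.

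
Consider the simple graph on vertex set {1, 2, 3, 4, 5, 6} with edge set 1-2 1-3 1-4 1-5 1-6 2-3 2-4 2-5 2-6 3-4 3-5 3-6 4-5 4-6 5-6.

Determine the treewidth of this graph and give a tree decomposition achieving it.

Treewidth 5.
One optimal decomposition is:
Bags: B1 = {1, 2, 3, 4, 5, 6}
Tree: (single bag)

A single bag containing all 6 vertices is trivially a valid decomposition of width 5. Conversely, {1, 2, 3, 4, 5, 6} is a clique of size 6, and the vertices of any clique must share a bag in every tree decomposition; so some bag has ≥ 6 vertices and tw(G) ≥ 5. Hence tw(G) = 5 exactly.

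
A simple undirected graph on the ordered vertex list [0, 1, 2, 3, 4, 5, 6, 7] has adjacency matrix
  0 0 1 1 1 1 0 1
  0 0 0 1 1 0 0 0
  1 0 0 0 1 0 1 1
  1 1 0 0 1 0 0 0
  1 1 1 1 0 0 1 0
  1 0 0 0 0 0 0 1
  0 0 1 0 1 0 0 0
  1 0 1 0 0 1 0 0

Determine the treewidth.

2

A width-2 tree decomposition is:
Bags: B1 = {0, 3, 4}  B2 = {0, 2, 4}  B3 = {0, 2, 7}  B4 = {1, 3, 4}  B5 = {2, 4, 6}  B6 = {0, 5, 7}
Tree: B1–B2, B2–B3, B1–B4, B2–B5, B3–B6
Each bag holds 3 vertices, so the decomposition has width 2, which upper-bounds the treewidth. On the other hand G contains the 3-clique {0, 2, 4}. A clique must lie in a single bag of any decomposition, so no decomposition can have width below 2. Combining the bounds, tw(G) = 2.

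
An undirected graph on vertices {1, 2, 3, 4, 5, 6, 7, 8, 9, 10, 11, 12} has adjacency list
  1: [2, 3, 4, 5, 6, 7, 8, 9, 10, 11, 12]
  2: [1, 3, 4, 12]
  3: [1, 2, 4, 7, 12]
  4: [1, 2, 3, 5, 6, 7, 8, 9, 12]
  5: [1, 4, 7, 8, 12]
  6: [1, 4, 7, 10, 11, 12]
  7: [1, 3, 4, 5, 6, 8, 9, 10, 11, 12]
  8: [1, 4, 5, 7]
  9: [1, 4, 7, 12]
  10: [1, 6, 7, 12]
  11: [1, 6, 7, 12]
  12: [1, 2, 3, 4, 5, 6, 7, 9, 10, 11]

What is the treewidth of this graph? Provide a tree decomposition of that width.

Treewidth 4.
One optimal decomposition is:
Bags: B1 = {1, 4, 6, 7, 12}  B2 = {1, 3, 4, 7, 12}  B3 = {1, 6, 7, 10, 12}  B4 = {1, 4, 5, 7, 12}  B5 = {1, 4, 5, 7, 8}  B6 = {1, 2, 3, 4, 12}  B7 = {1, 6, 7, 11, 12}  B8 = {1, 4, 7, 9, 12}
Tree: B1–B2, B1–B3, B2–B4, B4–B5, B2–B6, B1–B7, B1–B8

Every bag has size at most 5, so the width is 5 − 1 = 4 and tw(G) ≤ 4. On the other hand G contains the 5-clique {1, 2, 3, 4, 12}. A clique must lie in a single bag of any decomposition, so no decomposition can have width below 4. Combining the bounds, tw(G) = 4.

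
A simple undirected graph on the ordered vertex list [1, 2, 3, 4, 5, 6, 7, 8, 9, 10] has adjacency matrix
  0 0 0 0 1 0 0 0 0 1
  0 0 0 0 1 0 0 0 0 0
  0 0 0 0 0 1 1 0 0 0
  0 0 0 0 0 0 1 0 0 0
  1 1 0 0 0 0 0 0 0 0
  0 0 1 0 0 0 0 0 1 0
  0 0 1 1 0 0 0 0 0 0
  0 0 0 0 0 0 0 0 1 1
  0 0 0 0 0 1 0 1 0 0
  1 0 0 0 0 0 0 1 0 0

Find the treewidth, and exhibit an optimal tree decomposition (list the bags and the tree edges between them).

The largest bag has 2 vertices, giving width 1; this decomposition certifies tw(G) ≤ 1. Any graph with an edge has treewidth ≥ 1, and G has the edge 2–5. Combining the bounds, tw(G) = 1.

Treewidth 1.
One such decomposition:
Bags: B1 = {2, 5}  B2 = {1, 5}  B3 = {1, 10}  B4 = {8, 10}  B5 = {8, 9}  B6 = {6, 9}  B7 = {3, 6}  B8 = {3, 7}  B9 = {4, 7}
Tree: B1–B2, B2–B3, B3–B4, B4–B5, B5–B6, B6–B7, B7–B8, B8–B9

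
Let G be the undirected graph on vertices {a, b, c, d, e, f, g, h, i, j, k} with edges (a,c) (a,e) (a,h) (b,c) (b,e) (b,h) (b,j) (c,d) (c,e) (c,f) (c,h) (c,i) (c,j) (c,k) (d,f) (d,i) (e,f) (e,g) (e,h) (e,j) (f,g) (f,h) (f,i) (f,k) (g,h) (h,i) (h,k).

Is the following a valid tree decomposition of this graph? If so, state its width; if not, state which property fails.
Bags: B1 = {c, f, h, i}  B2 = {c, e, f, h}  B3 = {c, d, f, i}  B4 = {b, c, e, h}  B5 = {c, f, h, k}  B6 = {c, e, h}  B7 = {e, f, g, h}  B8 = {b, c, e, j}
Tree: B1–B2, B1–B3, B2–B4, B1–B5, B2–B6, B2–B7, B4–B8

No — vertex a appears in no bag.

A tree decomposition must satisfy three properties: every vertex lies in some bag; for every edge, both endpoints lie together in some bag; and for every vertex, the bags containing it form a connected subtree. Here vertex a appears in no bag, so the decomposition is invalid.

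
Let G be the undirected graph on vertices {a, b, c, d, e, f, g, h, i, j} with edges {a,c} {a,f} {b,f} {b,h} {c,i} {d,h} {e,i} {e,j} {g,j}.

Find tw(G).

1

A width-1 tree decomposition is:
Bags: B1 = {d, h}  B2 = {b, h}  B3 = {b, f}  B4 = {a, f}  B5 = {a, c}  B6 = {c, i}  B7 = {e, i}  B8 = {e, j}  B9 = {g, j}
Tree: B1–B2, B2–B3, B3–B4, B4–B5, B5–B6, B6–B7, B7–B8, B8–B9
Every bag has size at most 2, so the width is 2 − 1 = 1 and tw(G) ≤ 1. Any graph with an edge has treewidth ≥ 1, and G has the edge d–h. Combining the bounds, tw(G) = 1.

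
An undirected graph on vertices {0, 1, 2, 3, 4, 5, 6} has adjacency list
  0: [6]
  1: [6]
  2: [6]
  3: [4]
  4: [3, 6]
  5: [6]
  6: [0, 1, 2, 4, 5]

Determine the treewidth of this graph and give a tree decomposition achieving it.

The largest bag has 2 vertices, giving width 1; this decomposition certifies tw(G) ≤ 1. G has an edge, so its treewidth is at least 1. Therefore the treewidth is 1.

Treewidth 1.
One optimal decomposition is:
Bags: B1 = {4, 6}  B2 = {3, 4}  B3 = {5, 6}  B4 = {2, 6}  B5 = {1, 6}  B6 = {0, 6}
Tree: B1–B2, B1–B3, B3–B4, B3–B5, B4–B6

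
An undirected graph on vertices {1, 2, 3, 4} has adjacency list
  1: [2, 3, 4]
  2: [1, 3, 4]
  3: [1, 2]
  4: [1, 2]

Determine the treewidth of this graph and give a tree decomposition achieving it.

Treewidth 2.
One such decomposition:
Bags: B1 = {1, 2, 4}  B2 = {1, 2, 3}
Tree: B1–B2

The largest bag has 3 vertices, giving width 2; this decomposition certifies tw(G) ≤ 2. Conversely, {1, 2, 3} is a clique of size 3, and the vertices of any clique must share a bag in every tree decomposition; so some bag has ≥ 3 vertices and tw(G) ≥ 2. Therefore the treewidth is 2.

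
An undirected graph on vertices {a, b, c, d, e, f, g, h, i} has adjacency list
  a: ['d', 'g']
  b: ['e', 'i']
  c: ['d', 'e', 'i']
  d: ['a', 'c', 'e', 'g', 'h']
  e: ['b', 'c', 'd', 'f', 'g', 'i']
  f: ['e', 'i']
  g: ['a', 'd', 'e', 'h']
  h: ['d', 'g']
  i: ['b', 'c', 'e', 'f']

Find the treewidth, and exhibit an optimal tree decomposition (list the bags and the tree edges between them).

Every bag has size at most 3, so the width is 3 − 1 = 2 and tw(G) ≤ 2. On the other hand G contains the 3-clique {d, e, g}. A clique must lie in a single bag of any decomposition, so no decomposition can have width below 2. The upper and lower bounds meet at 2, so that is the treewidth.

Treewidth 2.
One optimal decomposition is:
Bags: B1 = {c, e, i}  B2 = {c, d, e}  B3 = {d, e, g}  B4 = {b, e, i}  B5 = {a, d, g}  B6 = {d, g, h}  B7 = {e, f, i}
Tree: B1–B2, B2–B3, B1–B4, B3–B5, B5–B6, B4–B7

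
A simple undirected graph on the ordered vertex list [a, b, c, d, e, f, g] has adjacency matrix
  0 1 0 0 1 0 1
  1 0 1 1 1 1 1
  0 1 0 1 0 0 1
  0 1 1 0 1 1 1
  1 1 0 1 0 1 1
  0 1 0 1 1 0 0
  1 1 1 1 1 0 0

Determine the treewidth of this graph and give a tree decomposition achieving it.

The largest bag has 4 vertices, giving width 3; this decomposition certifies tw(G) ≤ 3. Conversely, {b, d, e, g} is a clique of size 4, and the vertices of any clique must share a bag in every tree decomposition; so some bag has ≥ 4 vertices and tw(G) ≥ 3. Therefore the treewidth is 3.

Treewidth 3.
Bags: B1 = {b, d, e, g}  B2 = {a, b, e, g}  B3 = {b, c, d, g}  B4 = {b, d, e, f}
Tree: B1–B2, B1–B3, B1–B4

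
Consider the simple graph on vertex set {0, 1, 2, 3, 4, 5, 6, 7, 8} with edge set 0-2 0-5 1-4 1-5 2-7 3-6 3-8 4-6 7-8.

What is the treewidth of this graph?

2

A width-2 tree decomposition is:
Bags: B1 = {0, 2, 5}  B2 = {2, 5, 7}  B3 = {5, 7, 8}  B4 = {3, 5, 8}  B5 = {3, 5, 6}  B6 = {4, 5, 6}  B7 = {1, 4, 5}
Tree: B1–B2, B2–B3, B3–B4, B4–B5, B5–B6, B6–B7
The largest bag has 3 vertices, giving width 2; this decomposition certifies tw(G) ≤ 2. Since 5–0–2–7–8–3–6–4–1–5 is a cycle in G, G is not acyclic. Forests are exactly the graphs of treewidth ≤ 1, so tw(G) ≥ 2. Therefore the treewidth is 2.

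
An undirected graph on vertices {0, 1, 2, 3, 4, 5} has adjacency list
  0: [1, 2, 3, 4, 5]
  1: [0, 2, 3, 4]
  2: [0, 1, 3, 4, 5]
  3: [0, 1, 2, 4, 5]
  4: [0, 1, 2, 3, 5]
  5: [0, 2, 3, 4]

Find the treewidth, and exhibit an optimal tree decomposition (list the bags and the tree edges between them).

The largest bag has 5 vertices, giving width 4; this decomposition certifies tw(G) ≤ 4. For the lower bound, the 5 vertices {0, 1, 2, 3, 4} are pairwise adjacent, and any tree decomposition puts a clique entirely inside one bag — forcing width ≥ 4. The upper and lower bounds meet at 4, so that is the treewidth.

Treewidth 4.
Bags: B1 = {0, 2, 3, 4, 5}  B2 = {0, 1, 2, 3, 4}
Tree: B1–B2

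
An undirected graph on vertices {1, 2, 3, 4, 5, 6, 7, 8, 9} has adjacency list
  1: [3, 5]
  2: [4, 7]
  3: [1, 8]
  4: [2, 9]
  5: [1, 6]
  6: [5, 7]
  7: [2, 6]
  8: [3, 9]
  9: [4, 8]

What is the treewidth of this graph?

A width-2 tree decomposition is:
Bags: B1 = {2, 6, 7}  B2 = {2, 5, 6}  B3 = {1, 2, 5}  B4 = {1, 2, 3}  B5 = {2, 3, 8}  B6 = {2, 8, 9}  B7 = {2, 4, 9}
Tree: B1–B2, B2–B3, B3–B4, B4–B5, B5–B6, B6–B7
Every bag has size at most 3, so the width is 3 − 1 = 2 and tw(G) ≤ 2. For the lower bound, G contains the cycle 2–7–6–5–1–3–8–9–4–2, so G is not a forest; only forests have treewidth ≤ 1, hence tw(G) ≥ 2. Hence tw(G) = 2 exactly.

2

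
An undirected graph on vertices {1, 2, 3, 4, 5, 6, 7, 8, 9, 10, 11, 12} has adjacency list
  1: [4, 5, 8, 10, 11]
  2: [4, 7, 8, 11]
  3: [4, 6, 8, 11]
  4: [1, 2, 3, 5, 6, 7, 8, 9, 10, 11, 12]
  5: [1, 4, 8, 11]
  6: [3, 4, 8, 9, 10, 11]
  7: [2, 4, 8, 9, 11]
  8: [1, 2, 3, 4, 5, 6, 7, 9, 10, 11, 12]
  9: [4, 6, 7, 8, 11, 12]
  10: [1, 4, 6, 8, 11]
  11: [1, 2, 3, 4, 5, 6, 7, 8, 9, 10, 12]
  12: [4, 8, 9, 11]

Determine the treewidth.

4

A width-4 tree decomposition is:
Bags: B1 = {4, 6, 8, 10, 11}  B2 = {1, 4, 8, 10, 11}  B3 = {1, 4, 5, 8, 11}  B4 = {4, 6, 8, 9, 11}  B5 = {4, 7, 8, 9, 11}  B6 = {4, 8, 9, 11, 12}  B7 = {3, 4, 6, 8, 11}  B8 = {2, 4, 7, 8, 11}
Tree: B1–B2, B2–B3, B1–B4, B4–B5, B5–B6, B4–B7, B5–B8
The largest bag has 5 vertices, giving width 4; this decomposition certifies tw(G) ≤ 4. On the other hand G contains the 5-clique {1, 4, 8, 10, 11}. A clique must lie in a single bag of any decomposition, so no decomposition can have width below 4. Therefore the treewidth is 4.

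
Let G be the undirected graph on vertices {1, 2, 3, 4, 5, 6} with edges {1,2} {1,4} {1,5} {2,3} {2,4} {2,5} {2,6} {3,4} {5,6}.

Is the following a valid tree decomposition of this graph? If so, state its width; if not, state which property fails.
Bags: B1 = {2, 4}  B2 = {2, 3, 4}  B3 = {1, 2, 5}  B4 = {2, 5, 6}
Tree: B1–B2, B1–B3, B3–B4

A tree decomposition must satisfy three properties: every vertex lies in some bag; for every edge, both endpoints lie together in some bag; and for every vertex, the bags containing it form a connected subtree. Here edge (1,4) lies in no bag, so the decomposition is invalid.

No — edge (1,4) lies in no bag.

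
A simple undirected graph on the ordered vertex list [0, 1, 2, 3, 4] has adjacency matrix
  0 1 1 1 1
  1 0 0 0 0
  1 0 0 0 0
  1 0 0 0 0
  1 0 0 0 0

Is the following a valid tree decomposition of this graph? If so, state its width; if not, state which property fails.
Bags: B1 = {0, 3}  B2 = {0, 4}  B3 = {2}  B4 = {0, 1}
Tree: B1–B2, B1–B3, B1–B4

No — edge (0,2) lies in no bag.

A tree decomposition must satisfy three properties: every vertex lies in some bag; for every edge, both endpoints lie together in some bag; and for every vertex, the bags containing it form a connected subtree. Here edge (0,2) lies in no bag, so the decomposition is invalid.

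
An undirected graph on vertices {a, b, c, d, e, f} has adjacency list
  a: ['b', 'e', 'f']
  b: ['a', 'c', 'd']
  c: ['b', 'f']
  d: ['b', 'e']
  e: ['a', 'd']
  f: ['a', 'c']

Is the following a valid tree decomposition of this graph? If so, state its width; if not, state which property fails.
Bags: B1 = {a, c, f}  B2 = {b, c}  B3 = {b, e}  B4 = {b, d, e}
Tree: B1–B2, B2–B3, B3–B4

A tree decomposition must satisfy three properties: every vertex lies in some bag; for every edge, both endpoints lie together in some bag; and for every vertex, the bags containing it form a connected subtree. Here edge (a,b) lies in no bag, so the decomposition is invalid.

No — edge (a,b) lies in no bag.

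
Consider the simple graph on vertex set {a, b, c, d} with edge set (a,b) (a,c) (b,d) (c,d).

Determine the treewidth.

2

A width-2 tree decomposition is:
Bags: B1 = {a, b, d}  B2 = {a, c, d}
Tree: B1–B2
The largest bag has 3 vertices, giving width 2; this decomposition certifies tw(G) ≤ 2. Since d–b–a–c–d is a cycle in G, G is not acyclic. Forests are exactly the graphs of treewidth ≤ 1, so tw(G) ≥ 2. The upper and lower bounds meet at 2, so that is the treewidth.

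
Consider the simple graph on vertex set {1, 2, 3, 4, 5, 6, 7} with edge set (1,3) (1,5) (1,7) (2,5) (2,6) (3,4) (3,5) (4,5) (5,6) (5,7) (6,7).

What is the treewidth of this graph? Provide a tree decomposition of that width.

Treewidth 2.
Bags: B1 = {1, 3, 5}  B2 = {3, 4, 5}  B3 = {1, 5, 7}  B4 = {5, 6, 7}  B5 = {2, 5, 6}
Tree: B1–B2, B1–B3, B3–B4, B4–B5

Every bag has size at most 3, so the width is 3 − 1 = 2 and tw(G) ≤ 2. On the other hand G contains the 3-clique {1, 3, 5}. A clique must lie in a single bag of any decomposition, so no decomposition can have width below 2. The upper and lower bounds meet at 2, so that is the treewidth.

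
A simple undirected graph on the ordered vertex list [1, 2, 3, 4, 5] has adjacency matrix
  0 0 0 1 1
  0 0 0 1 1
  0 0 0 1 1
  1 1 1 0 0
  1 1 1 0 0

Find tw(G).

2

A width-2 tree decomposition is:
Bags: B1 = {2, 4, 5}  B2 = {1, 4, 5}  B3 = {3, 4, 5}
Tree: B1–B2, B2–B3
The largest bag has 3 vertices, giving width 2; this decomposition certifies tw(G) ≤ 2. The edges 2–4–1–5–2 form a cycle, so G is not a tree and its treewidth is at least 2. The upper and lower bounds meet at 2, so that is the treewidth.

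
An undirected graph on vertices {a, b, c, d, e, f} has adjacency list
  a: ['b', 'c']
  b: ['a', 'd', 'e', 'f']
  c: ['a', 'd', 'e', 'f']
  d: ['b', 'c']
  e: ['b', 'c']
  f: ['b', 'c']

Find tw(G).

A width-2 tree decomposition is:
Bags: B1 = {b, c, e}  B2 = {b, c, f}  B3 = {a, b, c}  B4 = {b, c, d}
Tree: B1–B2, B2–B3, B3–B4
Each bag holds 3 vertices, so the decomposition has width 2, which upper-bounds the treewidth. For the lower bound, G contains the cycle e–b–f–c–e, so G is not a forest; only forests have treewidth ≤ 1, hence tw(G) ≥ 2. The upper and lower bounds meet at 2, so that is the treewidth.

2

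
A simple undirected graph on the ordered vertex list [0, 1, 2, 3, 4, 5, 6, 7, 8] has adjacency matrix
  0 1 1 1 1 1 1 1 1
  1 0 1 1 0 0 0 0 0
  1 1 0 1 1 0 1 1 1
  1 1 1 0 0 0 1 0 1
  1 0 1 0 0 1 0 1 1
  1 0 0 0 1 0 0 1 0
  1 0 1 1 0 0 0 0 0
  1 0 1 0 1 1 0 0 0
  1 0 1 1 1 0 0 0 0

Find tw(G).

A width-3 tree decomposition is:
Bags: B1 = {0, 2, 4, 7}  B2 = {0, 2, 4, 8}  B3 = {0, 2, 3, 8}  B4 = {0, 1, 2, 3}  B5 = {0, 2, 3, 6}  B6 = {0, 4, 5, 7}
Tree: B1–B2, B2–B3, B3–B4, B4–B5, B1–B6
Every bag has size at most 4, so the width is 4 − 1 = 3 and tw(G) ≤ 3. For the lower bound, the 4 vertices {0, 2, 3, 8} are pairwise adjacent, and any tree decomposition puts a clique entirely inside one bag — forcing width ≥ 3. The upper and lower bounds meet at 3, so that is the treewidth.

3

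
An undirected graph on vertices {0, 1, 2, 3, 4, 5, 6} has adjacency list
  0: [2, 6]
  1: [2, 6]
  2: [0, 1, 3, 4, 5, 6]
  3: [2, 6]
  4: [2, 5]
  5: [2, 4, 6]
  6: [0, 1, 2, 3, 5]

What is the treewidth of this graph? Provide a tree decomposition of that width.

The largest bag has 3 vertices, giving width 2; this decomposition certifies tw(G) ≤ 2. For the lower bound, the 3 vertices {2, 4, 5} are pairwise adjacent, and any tree decomposition puts a clique entirely inside one bag — forcing width ≥ 2. Therefore the treewidth is 2.

Treewidth 2.
One such decomposition:
Bags: B1 = {2, 3, 6}  B2 = {1, 2, 6}  B3 = {2, 5, 6}  B4 = {2, 4, 5}  B5 = {0, 2, 6}
Tree: B1–B2, B2–B3, B3–B4, B2–B5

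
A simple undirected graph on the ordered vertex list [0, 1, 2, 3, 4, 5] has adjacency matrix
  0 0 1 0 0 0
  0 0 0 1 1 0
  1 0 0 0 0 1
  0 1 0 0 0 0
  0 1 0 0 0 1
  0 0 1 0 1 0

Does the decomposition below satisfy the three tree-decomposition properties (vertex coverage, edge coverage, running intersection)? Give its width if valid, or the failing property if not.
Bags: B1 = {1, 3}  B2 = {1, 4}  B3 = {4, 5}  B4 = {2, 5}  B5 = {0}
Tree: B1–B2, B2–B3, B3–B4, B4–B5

No — edge (2,0) lies in no bag.

A tree decomposition must satisfy three properties: every vertex lies in some bag; for every edge, both endpoints lie together in some bag; and for every vertex, the bags containing it form a connected subtree. Here edge (2,0) lies in no bag, so the decomposition is invalid.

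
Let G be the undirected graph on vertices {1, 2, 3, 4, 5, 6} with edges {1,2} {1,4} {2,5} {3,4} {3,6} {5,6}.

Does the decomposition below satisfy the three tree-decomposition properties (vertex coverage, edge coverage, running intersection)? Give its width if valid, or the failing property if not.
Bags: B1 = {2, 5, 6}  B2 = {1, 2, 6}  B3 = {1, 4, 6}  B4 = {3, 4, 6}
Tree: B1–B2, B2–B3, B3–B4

Every vertex of G appears in some bag (union = {1, 2, 3, 4, 5, 6}); every edge is covered by a bag; and for each vertex v the set of bags containing v is connected in the bag tree. The decomposition is therefore valid. The largest bag has 3 vertices, so the width is 2.

Yes; width 2.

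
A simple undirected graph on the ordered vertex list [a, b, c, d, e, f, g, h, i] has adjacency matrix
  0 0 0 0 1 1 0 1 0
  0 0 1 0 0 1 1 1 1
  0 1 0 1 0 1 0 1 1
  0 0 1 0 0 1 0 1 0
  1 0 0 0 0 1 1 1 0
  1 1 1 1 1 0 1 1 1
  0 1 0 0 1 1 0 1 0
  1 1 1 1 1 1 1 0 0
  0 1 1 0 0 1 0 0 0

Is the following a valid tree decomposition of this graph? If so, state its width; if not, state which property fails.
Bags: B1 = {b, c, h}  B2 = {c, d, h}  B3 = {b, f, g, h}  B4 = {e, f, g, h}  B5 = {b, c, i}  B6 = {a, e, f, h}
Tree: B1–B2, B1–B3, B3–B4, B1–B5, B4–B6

A tree decomposition must satisfy three properties: every vertex lies in some bag; for every edge, both endpoints lie together in some bag; and for every vertex, the bags containing it form a connected subtree. Here edge (f,c) lies in no bag, so the decomposition is invalid.

No — edge (f,c) lies in no bag.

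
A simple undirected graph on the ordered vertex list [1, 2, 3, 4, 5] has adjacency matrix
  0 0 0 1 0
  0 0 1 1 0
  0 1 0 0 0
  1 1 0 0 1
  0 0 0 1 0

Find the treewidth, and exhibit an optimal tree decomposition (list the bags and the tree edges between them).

Every bag has size at most 2, so the width is 2 − 1 = 1 and tw(G) ≤ 1. Any graph with an edge has treewidth ≥ 1, and G has the edge 2–4. Therefore the treewidth is 1.

Treewidth 1.
Bags: B1 = {2, 4}  B2 = {1, 4}  B3 = {2, 3}  B4 = {4, 5}
Tree: B1–B2, B1–B3, B2–B4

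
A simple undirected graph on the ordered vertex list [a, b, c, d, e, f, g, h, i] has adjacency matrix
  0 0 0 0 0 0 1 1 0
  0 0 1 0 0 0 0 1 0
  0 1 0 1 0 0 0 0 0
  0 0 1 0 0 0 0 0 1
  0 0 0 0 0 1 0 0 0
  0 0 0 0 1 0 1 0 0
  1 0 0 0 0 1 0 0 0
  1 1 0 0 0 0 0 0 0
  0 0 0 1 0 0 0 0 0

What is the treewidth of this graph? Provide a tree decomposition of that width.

The largest bag has 2 vertices, giving width 1; this decomposition certifies tw(G) ≤ 1. G has an edge, so its treewidth is at least 1. Hence tw(G) = 1 exactly.

Treewidth 1.
One such decomposition:
Bags: B1 = {e, f}  B2 = {f, g}  B3 = {a, g}  B4 = {a, h}  B5 = {b, h}  B6 = {b, c}  B7 = {c, d}  B8 = {d, i}
Tree: B1–B2, B2–B3, B3–B4, B4–B5, B5–B6, B6–B7, B7–B8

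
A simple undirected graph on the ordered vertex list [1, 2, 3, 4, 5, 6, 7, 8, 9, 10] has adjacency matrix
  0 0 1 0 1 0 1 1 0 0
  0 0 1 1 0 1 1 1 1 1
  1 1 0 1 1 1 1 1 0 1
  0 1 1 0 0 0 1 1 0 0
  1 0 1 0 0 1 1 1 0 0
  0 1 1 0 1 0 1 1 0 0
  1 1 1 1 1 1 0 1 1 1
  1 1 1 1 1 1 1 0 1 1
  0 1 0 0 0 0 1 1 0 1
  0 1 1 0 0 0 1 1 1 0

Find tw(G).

A width-4 tree decomposition is:
Bags: B1 = {3, 5, 6, 7, 8}  B2 = {2, 3, 6, 7, 8}  B3 = {2, 3, 4, 7, 8}  B4 = {2, 3, 7, 8, 10}  B5 = {1, 3, 5, 7, 8}  B6 = {2, 7, 8, 9, 10}
Tree: B1–B2, B2–B3, B3–B4, B1–B5, B4–B6
Each bag holds 5 vertices, so the decomposition has width 4, which upper-bounds the treewidth. For the lower bound, the 5 vertices {2, 7, 8, 9, 10} are pairwise adjacent, and any tree decomposition puts a clique entirely inside one bag — forcing width ≥ 4. Combining the bounds, tw(G) = 4.

4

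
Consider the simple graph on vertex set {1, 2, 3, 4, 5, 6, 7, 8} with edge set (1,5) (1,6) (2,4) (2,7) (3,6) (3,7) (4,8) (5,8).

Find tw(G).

A width-2 tree decomposition is:
Bags: B1 = {2, 4, 8}  B2 = {2, 7, 8}  B3 = {3, 7, 8}  B4 = {3, 6, 8}  B5 = {1, 6, 8}  B6 = {1, 5, 8}
Tree: B1–B2, B2–B3, B3–B4, B4–B5, B5–B6
The largest bag has 3 vertices, giving width 2; this decomposition certifies tw(G) ≤ 2. The edges 8–4–2–7–3–6–1–5–8 form a cycle, so G is not a tree and its treewidth is at least 2. The upper and lower bounds meet at 2, so that is the treewidth.

2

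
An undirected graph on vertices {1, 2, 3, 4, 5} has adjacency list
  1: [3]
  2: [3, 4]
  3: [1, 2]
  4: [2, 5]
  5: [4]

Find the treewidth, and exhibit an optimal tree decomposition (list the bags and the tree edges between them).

Treewidth 1.
Bags: B1 = {4, 5}  B2 = {2, 4}  B3 = {2, 3}  B4 = {1, 3}
Tree: B1–B2, B2–B3, B3–B4

Every bag has size at most 2, so the width is 2 − 1 = 1 and tw(G) ≤ 1. Since G has at least one edge (e.g. 4–5), it is not an edgeless graph, so tw(G) ≥ 1. Combining the bounds, tw(G) = 1.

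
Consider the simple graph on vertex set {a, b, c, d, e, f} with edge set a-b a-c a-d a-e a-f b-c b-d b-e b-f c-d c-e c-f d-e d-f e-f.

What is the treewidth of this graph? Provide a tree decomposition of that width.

With just one bag of size 6, the width is 6 − 1 = 5, so tw(G) ≤ 5. For the lower bound, the 6 vertices {a, b, c, d, e, f} are pairwise adjacent, and any tree decomposition puts a clique entirely inside one bag — forcing width ≥ 5. Therefore the treewidth is 5.

Treewidth 5.
One such decomposition:
Bags: B1 = {a, b, c, d, e, f}
Tree: (single bag)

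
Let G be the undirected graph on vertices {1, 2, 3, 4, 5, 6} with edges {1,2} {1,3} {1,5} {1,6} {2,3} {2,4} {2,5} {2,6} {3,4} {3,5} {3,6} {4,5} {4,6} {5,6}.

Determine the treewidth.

4

A width-4 tree decomposition is:
Bags: B1 = {1, 2, 3, 5, 6}  B2 = {2, 3, 4, 5, 6}
Tree: B1–B2
Every bag has size at most 5, so the width is 5 − 1 = 4 and tw(G) ≤ 4. Conversely, {1, 2, 3, 5, 6} is a clique of size 5, and the vertices of any clique must share a bag in every tree decomposition; so some bag has ≥ 5 vertices and tw(G) ≥ 4. Therefore the treewidth is 4.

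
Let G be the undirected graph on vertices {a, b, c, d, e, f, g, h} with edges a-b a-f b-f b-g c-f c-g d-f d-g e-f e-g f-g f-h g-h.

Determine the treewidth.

A width-2 tree decomposition is:
Bags: B1 = {a, b, f}  B2 = {b, f, g}  B3 = {f, g, h}  B4 = {c, f, g}  B5 = {e, f, g}  B6 = {d, f, g}
Tree: B1–B2, B2–B3, B3–B4, B3–B5, B2–B6
The largest bag has 3 vertices, giving width 2; this decomposition certifies tw(G) ≤ 2. For the lower bound, the 3 vertices {d, f, g} are pairwise adjacent, and any tree decomposition puts a clique entirely inside one bag — forcing width ≥ 2. Combining the bounds, tw(G) = 2.

2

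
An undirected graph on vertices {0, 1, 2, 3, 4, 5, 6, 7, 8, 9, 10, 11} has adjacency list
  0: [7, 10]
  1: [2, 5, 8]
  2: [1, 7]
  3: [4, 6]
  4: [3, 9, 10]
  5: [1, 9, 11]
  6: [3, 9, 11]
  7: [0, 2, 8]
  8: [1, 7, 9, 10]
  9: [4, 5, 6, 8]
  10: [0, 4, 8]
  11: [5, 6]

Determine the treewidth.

3

A width-3 tree decomposition is:
Bags: B1 = {0, 1, 2, 7}  B2 = {0, 1, 7, 8}  B3 = {0, 1, 8, 10}  B4 = {1, 5, 8, 10}  B5 = {5, 8, 9, 10}  B6 = {4, 5, 9, 10}  B7 = {4, 5, 9, 11}  B8 = {4, 6, 9, 11}  B9 = {3, 4, 6, 11}
Tree: B1–B2, B2–B3, B3–B4, B4–B5, B5–B6, B6–B7, B7–B8, B8–B9
Each bag holds 4 vertices, so the decomposition has width 3, which upper-bounds the treewidth. For the lower bound: the 4 vertex sets {0,2,7}, {1}, {8}, {4,5,9,10} are disjoint, each induces a connected subgraph, and every pair is joined by at least one edge of G. Contracting each set to a single vertex therefore yields K_{4} as a minor, and since treewidth is minor-monotone, tw(G) ≥ tw(K_{4}) = 3. Hence tw(G) = 3 exactly.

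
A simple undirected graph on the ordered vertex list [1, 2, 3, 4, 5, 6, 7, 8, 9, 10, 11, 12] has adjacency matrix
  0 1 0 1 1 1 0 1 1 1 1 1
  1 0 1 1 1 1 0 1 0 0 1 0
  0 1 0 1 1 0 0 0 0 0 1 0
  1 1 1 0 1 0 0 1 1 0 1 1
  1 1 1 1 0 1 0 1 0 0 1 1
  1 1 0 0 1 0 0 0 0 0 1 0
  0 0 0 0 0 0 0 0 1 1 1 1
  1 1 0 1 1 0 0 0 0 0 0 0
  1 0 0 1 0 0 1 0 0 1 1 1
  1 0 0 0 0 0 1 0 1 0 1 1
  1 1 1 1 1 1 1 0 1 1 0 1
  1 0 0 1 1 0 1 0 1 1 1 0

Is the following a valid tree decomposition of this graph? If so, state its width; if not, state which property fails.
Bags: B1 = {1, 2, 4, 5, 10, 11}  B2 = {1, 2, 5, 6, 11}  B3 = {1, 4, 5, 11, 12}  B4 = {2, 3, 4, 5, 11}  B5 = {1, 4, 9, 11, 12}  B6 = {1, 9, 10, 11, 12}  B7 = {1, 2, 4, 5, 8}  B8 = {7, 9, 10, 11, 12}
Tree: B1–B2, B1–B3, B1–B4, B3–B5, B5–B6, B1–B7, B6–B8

No — bags containing vertex 10 are not connected in the tree.

A tree decomposition must satisfy three properties: every vertex lies in some bag; for every edge, both endpoints lie together in some bag; and for every vertex, the bags containing it form a connected subtree. Here bags containing vertex 10 are not connected in the tree, so the decomposition is invalid.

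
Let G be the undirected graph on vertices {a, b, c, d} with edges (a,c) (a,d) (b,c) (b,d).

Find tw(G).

2

A width-2 tree decomposition is:
Bags: B1 = {b, c, d}  B2 = {a, c, d}
Tree: B1–B2
The largest bag has 3 vertices, giving width 2; this decomposition certifies tw(G) ≤ 2. The edges d–b–c–a–d form a cycle, so G is not a tree and its treewidth is at least 2. Combining the bounds, tw(G) = 2.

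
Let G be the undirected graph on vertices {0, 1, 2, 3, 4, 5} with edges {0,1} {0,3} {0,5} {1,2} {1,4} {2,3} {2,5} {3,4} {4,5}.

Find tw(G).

3

A width-3 tree decomposition is:
Bags: B1 = {1, 3, 4, 5}  B2 = {1, 2, 3, 5}  B3 = {0, 1, 3, 5}
Tree: B1–B2, B2–B3
Every bag has size at most 4, so the width is 4 − 1 = 3 and tw(G) ≤ 3. For the lower bound: the 4 vertex sets {1,4}, {2,5}, {3}, {0} are disjoint, each induces a connected subgraph, and every pair is joined by at least one edge of G. Contracting each set to a single vertex therefore yields K_{4} as a minor, and since treewidth is minor-monotone, tw(G) ≥ tw(K_{4}) = 3. The upper and lower bounds meet at 3, so that is the treewidth.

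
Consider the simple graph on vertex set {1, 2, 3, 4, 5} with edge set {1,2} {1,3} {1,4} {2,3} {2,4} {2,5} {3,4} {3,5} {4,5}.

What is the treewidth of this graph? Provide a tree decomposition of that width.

The largest bag has 4 vertices, giving width 3; this decomposition certifies tw(G) ≤ 3. On the other hand G contains the 4-clique {1, 2, 3, 4}. A clique must lie in a single bag of any decomposition, so no decomposition can have width below 3. Hence tw(G) = 3 exactly.

Treewidth 3.
One such decomposition:
Bags: B1 = {1, 2, 3, 4}  B2 = {2, 3, 4, 5}
Tree: B1–B2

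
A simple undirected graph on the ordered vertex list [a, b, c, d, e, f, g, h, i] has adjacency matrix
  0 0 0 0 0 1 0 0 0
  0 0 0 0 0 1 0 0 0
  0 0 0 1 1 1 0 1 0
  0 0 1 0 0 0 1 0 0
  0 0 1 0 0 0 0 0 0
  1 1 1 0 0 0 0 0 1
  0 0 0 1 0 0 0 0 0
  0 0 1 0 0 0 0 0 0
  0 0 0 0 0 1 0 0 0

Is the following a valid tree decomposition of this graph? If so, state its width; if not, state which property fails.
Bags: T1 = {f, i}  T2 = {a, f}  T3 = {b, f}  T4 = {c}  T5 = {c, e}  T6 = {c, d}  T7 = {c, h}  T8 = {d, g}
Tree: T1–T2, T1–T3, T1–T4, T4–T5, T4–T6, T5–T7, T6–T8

A tree decomposition must satisfy three properties: every vertex lies in some bag; for every edge, both endpoints lie together in some bag; and for every vertex, the bags containing it form a connected subtree. Here edge (f,c) lies in no bag, so the decomposition is invalid.

No — edge (f,c) lies in no bag.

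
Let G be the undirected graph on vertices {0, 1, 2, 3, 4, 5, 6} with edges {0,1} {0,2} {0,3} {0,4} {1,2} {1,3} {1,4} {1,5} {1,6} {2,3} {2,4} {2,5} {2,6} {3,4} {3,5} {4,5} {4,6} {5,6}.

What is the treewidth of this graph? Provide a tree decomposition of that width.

Treewidth 4.
One such decomposition:
Bags: B1 = {1, 2, 4, 5, 6}  B2 = {1, 2, 3, 4, 5}  B3 = {0, 1, 2, 3, 4}
Tree: B1–B2, B2–B3

The largest bag has 5 vertices, giving width 4; this decomposition certifies tw(G) ≤ 4. For the lower bound, the 5 vertices {0, 1, 2, 3, 4} are pairwise adjacent, and any tree decomposition puts a clique entirely inside one bag — forcing width ≥ 4. Therefore the treewidth is 4.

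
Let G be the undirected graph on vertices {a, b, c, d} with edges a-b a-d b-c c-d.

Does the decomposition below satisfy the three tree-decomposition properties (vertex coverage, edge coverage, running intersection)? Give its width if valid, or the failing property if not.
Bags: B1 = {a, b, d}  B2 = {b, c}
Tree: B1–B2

A tree decomposition must satisfy three properties: every vertex lies in some bag; for every edge, both endpoints lie together in some bag; and for every vertex, the bags containing it form a connected subtree. Here edge (d,c) lies in no bag, so the decomposition is invalid.

No — edge (d,c) lies in no bag.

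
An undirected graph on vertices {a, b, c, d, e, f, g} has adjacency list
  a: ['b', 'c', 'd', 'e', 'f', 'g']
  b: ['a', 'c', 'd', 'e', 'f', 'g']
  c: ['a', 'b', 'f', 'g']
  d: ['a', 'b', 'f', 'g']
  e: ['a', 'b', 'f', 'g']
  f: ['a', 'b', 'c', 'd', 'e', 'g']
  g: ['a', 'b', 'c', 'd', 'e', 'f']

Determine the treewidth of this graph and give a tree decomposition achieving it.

Every bag has size at most 5, so the width is 5 − 1 = 4 and tw(G) ≤ 4. On the other hand G contains the 5-clique {a, b, d, f, g}. A clique must lie in a single bag of any decomposition, so no decomposition can have width below 4. The upper and lower bounds meet at 4, so that is the treewidth.

Treewidth 4.
Bags: B1 = {a, b, c, f, g}  B2 = {a, b, e, f, g}  B3 = {a, b, d, f, g}
Tree: B1–B2, B2–B3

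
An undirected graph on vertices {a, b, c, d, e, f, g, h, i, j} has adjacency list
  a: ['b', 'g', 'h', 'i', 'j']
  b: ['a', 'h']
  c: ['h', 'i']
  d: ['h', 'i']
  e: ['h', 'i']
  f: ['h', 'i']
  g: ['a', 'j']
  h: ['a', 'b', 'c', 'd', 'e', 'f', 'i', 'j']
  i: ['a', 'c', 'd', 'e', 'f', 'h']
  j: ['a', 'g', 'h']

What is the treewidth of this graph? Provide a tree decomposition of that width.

Treewidth 2.
One such decomposition:
Bags: B1 = {a, h, j}  B2 = {a, h, i}  B3 = {f, h, i}  B4 = {e, h, i}  B5 = {a, b, h}  B6 = {d, h, i}  B7 = {a, g, j}  B8 = {c, h, i}
Tree: B1–B2, B2–B3, B3–B4, B1–B5, B4–B6, B1–B7, B4–B8

Every bag has size at most 3, so the width is 3 − 1 = 2 and tw(G) ≤ 2. On the other hand G contains the 3-clique {a, g, j}. A clique must lie in a single bag of any decomposition, so no decomposition can have width below 2. The upper and lower bounds meet at 2, so that is the treewidth.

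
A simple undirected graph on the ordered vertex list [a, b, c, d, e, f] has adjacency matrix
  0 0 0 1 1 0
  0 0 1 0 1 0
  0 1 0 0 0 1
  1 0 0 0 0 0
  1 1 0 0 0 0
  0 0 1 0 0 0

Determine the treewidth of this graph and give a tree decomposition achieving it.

Every bag has size at most 2, so the width is 2 − 1 = 1 and tw(G) ≤ 1. Since G has at least one edge (e.g. f–c), it is not an edgeless graph, so tw(G) ≥ 1. Combining the bounds, tw(G) = 1.

Treewidth 1.
One optimal decomposition is:
Bags: B1 = {c, f}  B2 = {b, c}  B3 = {b, e}  B4 = {a, e}  B5 = {a, d}
Tree: B1–B2, B2–B3, B3–B4, B4–B5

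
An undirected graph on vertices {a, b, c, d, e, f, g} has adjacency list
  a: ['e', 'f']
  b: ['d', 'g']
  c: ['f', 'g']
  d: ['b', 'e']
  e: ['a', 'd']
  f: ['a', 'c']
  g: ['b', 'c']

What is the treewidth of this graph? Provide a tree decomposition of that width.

Treewidth 2.
One optimal decomposition is:
Bags: B1 = {b, d, g}  B2 = {c, d, g}  B3 = {c, d, f}  B4 = {a, d, f}  B5 = {a, d, e}
Tree: B1–B2, B2–B3, B3–B4, B4–B5

Every bag has size at most 3, so the width is 3 − 1 = 2 and tw(G) ≤ 2. For the lower bound, G contains the cycle d–b–g–c–f–a–e–d, so G is not a forest; only forests have treewidth ≤ 1, hence tw(G) ≥ 2. Combining the bounds, tw(G) = 2.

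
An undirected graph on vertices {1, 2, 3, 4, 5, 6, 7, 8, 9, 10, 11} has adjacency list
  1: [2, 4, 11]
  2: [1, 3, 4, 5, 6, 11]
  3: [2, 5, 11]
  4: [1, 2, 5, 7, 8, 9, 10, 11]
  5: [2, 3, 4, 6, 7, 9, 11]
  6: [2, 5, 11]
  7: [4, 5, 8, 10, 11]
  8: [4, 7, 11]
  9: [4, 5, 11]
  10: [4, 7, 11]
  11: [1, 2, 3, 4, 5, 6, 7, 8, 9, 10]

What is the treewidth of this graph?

3

A width-3 tree decomposition is:
Bags: B1 = {2, 4, 5, 11}  B2 = {4, 5, 7, 11}  B3 = {4, 7, 10, 11}  B4 = {2, 3, 5, 11}  B5 = {1, 2, 4, 11}  B6 = {4, 5, 9, 11}  B7 = {2, 5, 6, 11}  B8 = {4, 7, 8, 11}
Tree: B1–B2, B2–B3, B1–B4, B1–B5, B1–B6, B1–B7, B3–B8
Every bag has size at most 4, so the width is 4 − 1 = 3 and tw(G) ≤ 3. On the other hand G contains the 4-clique {2, 3, 5, 11}. A clique must lie in a single bag of any decomposition, so no decomposition can have width below 3. Therefore the treewidth is 3.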